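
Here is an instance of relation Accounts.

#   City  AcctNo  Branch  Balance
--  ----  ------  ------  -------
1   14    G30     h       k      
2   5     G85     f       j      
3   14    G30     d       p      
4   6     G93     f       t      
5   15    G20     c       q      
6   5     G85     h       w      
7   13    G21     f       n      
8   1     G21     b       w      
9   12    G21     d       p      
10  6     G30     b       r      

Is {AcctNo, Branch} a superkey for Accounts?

All 10 rows have distinct {AcctNo, Branch} values, so {AcctNo, Branch} → (all attributes) holds and {AcctNo, Branch} is a superkey.

Yes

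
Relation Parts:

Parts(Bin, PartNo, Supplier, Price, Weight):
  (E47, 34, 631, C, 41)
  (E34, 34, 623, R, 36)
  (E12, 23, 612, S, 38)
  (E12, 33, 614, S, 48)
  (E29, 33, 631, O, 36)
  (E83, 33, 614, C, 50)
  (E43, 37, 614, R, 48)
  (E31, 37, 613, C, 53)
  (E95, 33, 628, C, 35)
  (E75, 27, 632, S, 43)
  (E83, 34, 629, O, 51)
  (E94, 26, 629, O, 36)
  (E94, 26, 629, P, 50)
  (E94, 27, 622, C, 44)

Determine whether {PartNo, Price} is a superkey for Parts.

No

Two distinct rows share (PartNo=33, Price=C), so {PartNo, Price} does not determine every attribute — not a superkey.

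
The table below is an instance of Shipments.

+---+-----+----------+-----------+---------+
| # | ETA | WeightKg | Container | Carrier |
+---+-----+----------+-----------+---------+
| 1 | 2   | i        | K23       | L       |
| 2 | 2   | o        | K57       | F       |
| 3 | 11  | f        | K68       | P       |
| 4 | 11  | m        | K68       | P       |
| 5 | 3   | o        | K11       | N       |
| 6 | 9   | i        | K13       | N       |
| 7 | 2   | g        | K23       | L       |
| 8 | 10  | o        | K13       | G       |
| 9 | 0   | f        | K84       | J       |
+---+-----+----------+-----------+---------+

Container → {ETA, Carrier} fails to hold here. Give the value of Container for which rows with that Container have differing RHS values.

K13

Container=K23: rows 1, 7 → {ETA,Carrier} = (2, L), (2, L) ✓
Container=K57: row 2 → {ETA,Carrier} = (2, F) ✓
Container=K68: rows 3, 4 → {ETA,Carrier} = (11, P), (11, P) ✓
Container=K11: row 5 → {ETA,Carrier} = (3, N) ✓
Container=K13: rows 6, 8 → {ETA,Carrier} takes values {(9, N), (10, G)} — violation
Container=K84: row 9 → {ETA,Carrier} = (0, J) ✓
The only Container value with inconsistent RHS is Container=K13.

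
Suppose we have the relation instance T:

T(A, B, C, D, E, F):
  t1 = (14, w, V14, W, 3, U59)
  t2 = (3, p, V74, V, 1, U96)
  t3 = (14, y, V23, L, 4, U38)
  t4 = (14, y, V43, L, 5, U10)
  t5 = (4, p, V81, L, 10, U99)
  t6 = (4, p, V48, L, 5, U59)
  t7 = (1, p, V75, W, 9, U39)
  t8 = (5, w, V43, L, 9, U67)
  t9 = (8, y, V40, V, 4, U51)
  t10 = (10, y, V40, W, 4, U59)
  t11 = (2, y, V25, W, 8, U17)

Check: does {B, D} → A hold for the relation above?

No

(B=w, D=W): row 1 → A = 14 ✓
(B=p, D=V): row 2 → A = 3 ✓
(B=y, D=L): rows 3, 4 → A = 14, 14 ✓
(B=p, D=L): rows 5, 6 → A = 4, 4 ✓
(B=p, D=W): row 7 → A = 1 ✓
(B=w, D=L): row 8 → A = 5 ✓
(B=y, D=V): row 9 → A = 8 ✓
(B=y, D=W): rows 10, 11 → A takes values {10, 2} — violation
Two rows agree on {B, D} but differ on A, so {B, D} → A does not hold.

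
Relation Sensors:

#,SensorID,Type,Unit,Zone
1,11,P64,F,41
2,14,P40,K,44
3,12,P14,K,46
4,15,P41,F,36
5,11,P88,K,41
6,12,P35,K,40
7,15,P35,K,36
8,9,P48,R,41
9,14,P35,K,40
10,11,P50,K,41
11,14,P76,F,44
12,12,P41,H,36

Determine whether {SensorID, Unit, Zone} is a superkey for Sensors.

No

Rows 5 and 10 have the same {SensorID, Unit, Zone} value (SensorID=11, Unit=K, Zone=41) but are distinct tuples, so {SensorID, Unit, Zone} does not determine every attribute — not a superkey.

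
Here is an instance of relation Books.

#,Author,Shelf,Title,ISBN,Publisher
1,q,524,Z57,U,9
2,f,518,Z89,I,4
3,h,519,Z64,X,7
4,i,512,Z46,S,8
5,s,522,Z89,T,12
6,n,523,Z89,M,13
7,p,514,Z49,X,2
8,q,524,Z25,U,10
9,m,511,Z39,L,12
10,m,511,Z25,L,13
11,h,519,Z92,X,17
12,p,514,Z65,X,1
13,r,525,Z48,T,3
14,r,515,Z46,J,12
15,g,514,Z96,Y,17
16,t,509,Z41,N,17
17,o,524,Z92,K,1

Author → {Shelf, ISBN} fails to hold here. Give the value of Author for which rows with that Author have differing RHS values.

Author=q: rows 1, 8 → {Shelf,ISBN} = (524, U), (524, U) ✓
Author=f: row 2 → {Shelf,ISBN} = (518, I) ✓
Author=h: rows 3, 11 → {Shelf,ISBN} = (519, X), (519, X) ✓
Author=i: row 4 → {Shelf,ISBN} = (512, S) ✓
Author=s: row 5 → {Shelf,ISBN} = (522, T) ✓
Author=n: row 6 → {Shelf,ISBN} = (523, M) ✓
Author=p: rows 7, 12 → {Shelf,ISBN} = (514, X), (514, X) ✓
Author=m: rows 9, 10 → {Shelf,ISBN} = (511, L), (511, L) ✓
Author=r: rows 13, 14 → {Shelf,ISBN} takes values {(525, T), (515, J)} — violation
Author=g: row 15 → {Shelf,ISBN} = (514, Y) ✓
Author=t: row 16 → {Shelf,ISBN} = (509, N) ✓
Author=o: row 17 → {Shelf,ISBN} = (524, K) ✓
The only Author value with inconsistent RHS is Author=r.

r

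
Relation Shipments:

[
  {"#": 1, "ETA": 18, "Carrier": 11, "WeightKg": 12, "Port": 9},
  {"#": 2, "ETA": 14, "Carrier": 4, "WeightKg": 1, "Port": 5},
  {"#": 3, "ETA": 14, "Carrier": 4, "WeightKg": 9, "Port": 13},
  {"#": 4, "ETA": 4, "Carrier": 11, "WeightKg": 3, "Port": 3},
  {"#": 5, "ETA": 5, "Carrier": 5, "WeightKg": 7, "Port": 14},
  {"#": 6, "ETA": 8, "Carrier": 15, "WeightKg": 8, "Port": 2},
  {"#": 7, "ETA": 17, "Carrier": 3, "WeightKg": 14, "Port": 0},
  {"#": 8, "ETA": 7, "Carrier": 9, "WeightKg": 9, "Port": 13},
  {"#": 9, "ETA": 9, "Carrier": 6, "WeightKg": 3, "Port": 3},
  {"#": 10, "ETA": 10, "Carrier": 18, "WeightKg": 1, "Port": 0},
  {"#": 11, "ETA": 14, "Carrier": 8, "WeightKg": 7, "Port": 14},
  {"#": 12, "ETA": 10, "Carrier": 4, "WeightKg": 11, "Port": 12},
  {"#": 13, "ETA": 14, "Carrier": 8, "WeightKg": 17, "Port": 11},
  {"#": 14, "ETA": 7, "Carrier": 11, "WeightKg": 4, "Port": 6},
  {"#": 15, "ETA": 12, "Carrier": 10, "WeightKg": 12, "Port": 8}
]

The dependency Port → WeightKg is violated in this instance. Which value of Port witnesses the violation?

0

Port=9: row 1 → WeightKg = 12 ✓
Port=5: row 2 → WeightKg = 1 ✓
Port=13: rows 3, 8 → WeightKg = 9, 9 ✓
Port=3: rows 4, 9 → WeightKg = 3, 3 ✓
Port=14: rows 5, 11 → WeightKg = 7, 7 ✓
Port=2: row 6 → WeightKg = 8 ✓
Port=0: rows 7, 10 → WeightKg takes values {14, 1} — violation
Port=12: row 12 → WeightKg = 11 ✓
Port=11: row 13 → WeightKg = 17 ✓
Port=6: row 14 → WeightKg = 4 ✓
Port=8: row 15 → WeightKg = 12 ✓
The only Port value with inconsistent WeightKg is Port=0.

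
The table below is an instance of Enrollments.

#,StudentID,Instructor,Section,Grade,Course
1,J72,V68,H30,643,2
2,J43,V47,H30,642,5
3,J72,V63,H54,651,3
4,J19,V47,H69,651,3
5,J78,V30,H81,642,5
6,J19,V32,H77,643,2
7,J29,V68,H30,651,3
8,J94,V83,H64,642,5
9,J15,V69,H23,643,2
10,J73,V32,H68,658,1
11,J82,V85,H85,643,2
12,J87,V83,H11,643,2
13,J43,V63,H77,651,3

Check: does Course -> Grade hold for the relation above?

Yes

Course=2: rows 1, 6, 9, 11, 12 → Grade = 643, 643, 643, 643, 643 ✓
Course=5: rows 2, 5, 8 → Grade = 642, 642, 642 ✓
Course=3: rows 3, 4, 7, 13 → Grade = 651, 651, 651, 651 ✓
Course=1: row 10 → Grade = 658 ✓
Every Course value is associated with a single Grade value, so Course -> Grade holds.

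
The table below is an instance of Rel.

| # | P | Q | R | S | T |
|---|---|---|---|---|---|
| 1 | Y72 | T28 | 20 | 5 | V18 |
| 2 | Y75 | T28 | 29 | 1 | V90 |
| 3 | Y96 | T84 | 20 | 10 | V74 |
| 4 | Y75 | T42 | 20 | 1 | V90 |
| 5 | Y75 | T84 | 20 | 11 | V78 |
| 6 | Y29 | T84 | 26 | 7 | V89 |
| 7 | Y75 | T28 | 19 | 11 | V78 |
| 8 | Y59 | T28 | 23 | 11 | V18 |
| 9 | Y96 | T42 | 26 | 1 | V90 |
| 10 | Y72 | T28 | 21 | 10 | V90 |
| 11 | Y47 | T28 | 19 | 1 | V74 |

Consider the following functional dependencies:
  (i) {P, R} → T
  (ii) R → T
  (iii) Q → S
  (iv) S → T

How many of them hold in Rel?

0

(i) {P, R} → T: (P=Y75, R=20): rows 4, 5 → T takes values {V90, V78} — violation — fails.
(ii) R → T: R=20: rows 1, 3, 4, 5 → T takes values {V18, V74, V90, V78} — violation; R=26: rows 6, 9 → T takes values {V89, V90} — violation; R=19: rows 7, 11 → T takes values {V78, V74} — violation — fails.
(iii) Q → S: Q=T28: rows 1, 2, 7, 8, 10, 11 → S takes values {5, 1, 11, 10} — violation; Q=T84: rows 3, 5, 6 → S takes values {10, 11, 7} — violation — fails.
(iv) S → T: S=1: rows 2, 4, 9, 11 → T takes values {V90, V74} — violation; S=10: rows 3, 10 → T takes values {V74, V90} — violation; S=11: rows 5, 7, 8 → T takes values {V78, V18} — violation — fails.
None of the 4 dependencies hold.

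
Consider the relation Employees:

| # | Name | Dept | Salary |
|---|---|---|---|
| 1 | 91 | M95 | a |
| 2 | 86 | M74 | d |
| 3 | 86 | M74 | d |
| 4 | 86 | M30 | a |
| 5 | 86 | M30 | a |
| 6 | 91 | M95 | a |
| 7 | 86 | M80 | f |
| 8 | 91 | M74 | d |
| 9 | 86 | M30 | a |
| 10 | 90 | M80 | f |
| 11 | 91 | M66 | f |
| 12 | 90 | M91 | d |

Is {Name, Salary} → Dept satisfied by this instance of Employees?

(Name=91, Salary=a): rows 1, 6 → Dept = M95, M95 ✓
(Name=86, Salary=d): rows 2, 3 → Dept = M74, M74 ✓
(Name=86, Salary=a): rows 4, 5, 9 → Dept = M30, M30, M30 ✓
(Name=86, Salary=f): row 7 → Dept = M80 ✓
(Name=91, Salary=d): row 8 → Dept = M74 ✓
(Name=90, Salary=f): row 10 → Dept = M80 ✓
(Name=91, Salary=f): row 11 → Dept = M66 ✓
(Name=90, Salary=d): row 12 → Dept = M91 ✓
Every {Name, Salary} value is associated with a single Dept value, so {Name, Salary} → Dept holds.

Yes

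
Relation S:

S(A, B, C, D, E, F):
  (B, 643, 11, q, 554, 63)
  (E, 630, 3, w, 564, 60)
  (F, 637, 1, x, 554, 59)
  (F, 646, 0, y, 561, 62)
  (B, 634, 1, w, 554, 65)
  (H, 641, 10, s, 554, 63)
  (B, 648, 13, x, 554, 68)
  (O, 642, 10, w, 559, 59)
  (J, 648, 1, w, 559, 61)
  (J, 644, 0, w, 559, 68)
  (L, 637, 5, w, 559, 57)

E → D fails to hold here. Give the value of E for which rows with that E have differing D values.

554

E=554: 5 rows → D takes values {q, x, w, s} — violation
E=564: 1 row → D = w ✓
E=561: 1 row → D = y ✓
E=559: 4 rows → D = w, w, w, w ✓
The only E value with inconsistent D is E=554.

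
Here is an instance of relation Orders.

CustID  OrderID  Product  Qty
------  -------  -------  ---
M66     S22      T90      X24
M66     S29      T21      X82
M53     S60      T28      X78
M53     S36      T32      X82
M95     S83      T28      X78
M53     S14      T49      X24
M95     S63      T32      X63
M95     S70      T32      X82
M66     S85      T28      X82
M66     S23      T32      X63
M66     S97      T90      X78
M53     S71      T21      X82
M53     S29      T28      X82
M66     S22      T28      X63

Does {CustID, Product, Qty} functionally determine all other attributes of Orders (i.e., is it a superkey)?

Yes

All 14 rows have distinct {CustID, Product, Qty} values, so {CustID, Product, Qty} → (all attributes) holds and {CustID, Product, Qty} is a superkey.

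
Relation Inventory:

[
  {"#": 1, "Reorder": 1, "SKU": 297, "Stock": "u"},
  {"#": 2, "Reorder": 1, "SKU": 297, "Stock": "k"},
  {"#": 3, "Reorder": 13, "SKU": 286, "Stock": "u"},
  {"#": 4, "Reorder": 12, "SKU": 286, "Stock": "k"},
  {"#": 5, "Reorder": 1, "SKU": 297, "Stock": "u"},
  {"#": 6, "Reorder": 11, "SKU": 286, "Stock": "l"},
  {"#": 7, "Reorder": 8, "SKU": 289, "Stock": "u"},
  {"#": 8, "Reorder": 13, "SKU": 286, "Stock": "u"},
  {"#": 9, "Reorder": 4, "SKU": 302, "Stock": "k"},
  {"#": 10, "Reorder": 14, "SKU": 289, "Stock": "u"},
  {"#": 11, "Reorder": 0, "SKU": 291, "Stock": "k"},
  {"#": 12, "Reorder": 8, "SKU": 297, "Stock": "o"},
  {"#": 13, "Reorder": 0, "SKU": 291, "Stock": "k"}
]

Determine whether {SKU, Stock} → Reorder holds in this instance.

No

(SKU=297, Stock=u): rows 1, 5 → Reorder = 1, 1 ✓
(SKU=297, Stock=k): row 2 → Reorder = 1 ✓
(SKU=286, Stock=u): rows 3, 8 → Reorder = 13, 13 ✓
(SKU=286, Stock=k): row 4 → Reorder = 12 ✓
(SKU=286, Stock=l): row 6 → Reorder = 11 ✓
(SKU=289, Stock=u): rows 7, 10 → Reorder takes values {8, 14} — violation
(SKU=302, Stock=k): row 9 → Reorder = 4 ✓
(SKU=291, Stock=k): rows 11, 13 → Reorder = 0, 0 ✓
(SKU=297, Stock=o): row 12 → Reorder = 8 ✓
Two rows agree on {SKU, Stock} but differ on Reorder, so {SKU, Stock} → Reorder does not hold.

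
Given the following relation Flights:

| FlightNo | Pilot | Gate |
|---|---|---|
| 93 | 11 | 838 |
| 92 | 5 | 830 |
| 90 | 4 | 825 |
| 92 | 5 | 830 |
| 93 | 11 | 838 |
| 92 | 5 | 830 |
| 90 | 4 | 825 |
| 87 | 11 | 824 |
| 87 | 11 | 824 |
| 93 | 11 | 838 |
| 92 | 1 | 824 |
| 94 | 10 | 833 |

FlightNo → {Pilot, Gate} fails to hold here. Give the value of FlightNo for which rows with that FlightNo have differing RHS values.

92

FlightNo=93: 3 rows → {Pilot,Gate} = (11, 838), (11, 838), (11, 838) ✓
FlightNo=92: 4 rows → {Pilot,Gate} takes values {(5, 830), (1, 824)} — violation
FlightNo=90: 2 rows → {Pilot,Gate} = (4, 825), (4, 825) ✓
FlightNo=87: 2 rows → {Pilot,Gate} = (11, 824), (11, 824) ✓
FlightNo=94: 1 row → {Pilot,Gate} = (10, 833) ✓
The only FlightNo value with inconsistent RHS is FlightNo=92.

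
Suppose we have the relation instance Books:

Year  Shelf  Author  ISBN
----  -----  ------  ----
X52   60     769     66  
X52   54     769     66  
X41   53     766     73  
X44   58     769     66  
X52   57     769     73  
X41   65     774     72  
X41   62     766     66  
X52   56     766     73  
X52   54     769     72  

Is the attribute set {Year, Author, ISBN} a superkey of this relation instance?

Two distinct rows share (Year=X52, Author=769, ISBN=66), so {Year, Author, ISBN} does not determine every attribute — not a superkey.

No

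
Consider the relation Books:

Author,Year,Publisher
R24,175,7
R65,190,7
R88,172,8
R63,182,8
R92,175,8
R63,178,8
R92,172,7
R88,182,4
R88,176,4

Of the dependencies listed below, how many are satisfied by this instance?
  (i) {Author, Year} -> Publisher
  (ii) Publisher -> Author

(i) {Author, Year} -> Publisher: every LHS value maps to a single RHS value — holds.
(ii) Publisher -> Author: Publisher=7: 3 rows → Author takes values {R24, R65, R92} — violation; Publisher=8: 4 rows → Author takes values {R88, R63, R92} — violation — fails.
1 of the 2 dependencies holds.

1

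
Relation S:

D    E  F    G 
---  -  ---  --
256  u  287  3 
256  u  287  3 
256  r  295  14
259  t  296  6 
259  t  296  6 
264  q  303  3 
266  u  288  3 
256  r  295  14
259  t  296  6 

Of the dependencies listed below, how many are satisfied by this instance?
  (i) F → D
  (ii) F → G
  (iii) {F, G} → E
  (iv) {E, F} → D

(i) F → D: every LHS value maps to a single RHS value — holds.
(ii) F → G: every LHS value maps to a single RHS value — holds.
(iii) {F, G} → E: every LHS value maps to a single RHS value — holds.
(iv) {E, F} → D: every LHS value maps to a single RHS value — holds.
4 of the 4 dependencies hold.

4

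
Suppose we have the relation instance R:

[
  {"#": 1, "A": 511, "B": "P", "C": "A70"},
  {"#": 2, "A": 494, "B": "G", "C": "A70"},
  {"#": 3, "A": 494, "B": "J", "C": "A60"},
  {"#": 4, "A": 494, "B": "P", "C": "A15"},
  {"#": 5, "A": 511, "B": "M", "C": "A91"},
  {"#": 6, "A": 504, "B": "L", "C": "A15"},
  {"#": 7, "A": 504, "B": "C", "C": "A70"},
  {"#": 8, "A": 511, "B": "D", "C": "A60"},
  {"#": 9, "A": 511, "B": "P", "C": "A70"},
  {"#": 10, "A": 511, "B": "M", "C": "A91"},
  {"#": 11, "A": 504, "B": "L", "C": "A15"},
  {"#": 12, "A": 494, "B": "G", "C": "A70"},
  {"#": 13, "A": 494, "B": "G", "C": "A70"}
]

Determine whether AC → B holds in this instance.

(A=511, C=A70): rows 1, 9 → B = P, P ✓
(A=494, C=A70): rows 2, 12, 13 → B = G, G, G ✓
(A=494, C=A60): row 3 → B = J ✓
(A=494, C=A15): row 4 → B = P ✓
(A=511, C=A91): rows 5, 10 → B = M, M ✓
(A=504, C=A15): rows 6, 11 → B = L, L ✓
(A=504, C=A70): row 7 → B = C ✓
(A=511, C=A60): row 8 → B = D ✓
Every AC value is associated with a single B value, so AC → B holds.

Yes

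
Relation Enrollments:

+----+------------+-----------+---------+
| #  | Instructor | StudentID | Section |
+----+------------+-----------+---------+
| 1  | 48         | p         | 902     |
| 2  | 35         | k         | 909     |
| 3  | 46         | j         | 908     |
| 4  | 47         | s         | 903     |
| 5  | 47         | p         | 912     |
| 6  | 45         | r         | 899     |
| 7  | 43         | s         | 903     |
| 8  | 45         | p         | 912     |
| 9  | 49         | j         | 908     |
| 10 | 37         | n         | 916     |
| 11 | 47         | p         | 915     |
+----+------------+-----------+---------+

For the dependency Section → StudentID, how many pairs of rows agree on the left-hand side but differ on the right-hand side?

0

Section=908: all 2 rows agree on StudentID — 0 pairs.
Section=903: all 2 rows agree on StudentID — 0 pairs.
Section=912: all 2 rows agree on StudentID — 0 pairs.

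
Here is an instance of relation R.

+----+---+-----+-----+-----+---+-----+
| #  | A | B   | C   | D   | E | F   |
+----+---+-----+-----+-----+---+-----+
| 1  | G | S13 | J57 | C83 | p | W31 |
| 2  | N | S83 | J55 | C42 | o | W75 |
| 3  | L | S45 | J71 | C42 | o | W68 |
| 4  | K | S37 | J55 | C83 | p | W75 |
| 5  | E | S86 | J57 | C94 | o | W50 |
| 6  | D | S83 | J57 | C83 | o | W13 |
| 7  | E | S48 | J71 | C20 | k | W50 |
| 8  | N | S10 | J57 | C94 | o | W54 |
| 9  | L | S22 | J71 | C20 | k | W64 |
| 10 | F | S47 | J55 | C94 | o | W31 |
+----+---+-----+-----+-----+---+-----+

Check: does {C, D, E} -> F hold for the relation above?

(C=J57, D=C83, E=p): row 1 → F = W31 ✓
(C=J55, D=C42, E=o): row 2 → F = W75 ✓
(C=J71, D=C42, E=o): row 3 → F = W68 ✓
(C=J55, D=C83, E=p): row 4 → F = W75 ✓
(C=J57, D=C94, E=o): rows 5, 8 → F takes values {W50, W54} — violation
(C=J57, D=C83, E=o): row 6 → F = W13 ✓
(C=J71, D=C20, E=k): rows 7, 9 → F takes values {W50, W64} — violation
(C=J55, D=C94, E=o): row 10 → F = W31 ✓
Two rows agree on {C, D, E} but differ on F, so {C, D, E} -> F does not hold.

No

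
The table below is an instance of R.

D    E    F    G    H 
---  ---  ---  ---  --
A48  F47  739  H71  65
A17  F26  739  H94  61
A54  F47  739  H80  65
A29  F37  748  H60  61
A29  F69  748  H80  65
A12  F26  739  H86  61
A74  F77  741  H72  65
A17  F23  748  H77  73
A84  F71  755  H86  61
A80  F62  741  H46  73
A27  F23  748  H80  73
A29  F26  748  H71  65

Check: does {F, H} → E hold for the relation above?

(F=739, H=65): 2 rows → E = F47, F47 ✓
(F=739, H=61): 2 rows → E = F26, F26 ✓
(F=748, H=61): 1 row → E = F37 ✓
(F=748, H=65): 2 rows → E takes values {F69, F26} — violation
(F=741, H=65): 1 row → E = F77 ✓
(F=748, H=73): 2 rows → E = F23, F23 ✓
(F=755, H=61): 1 row → E = F71 ✓
(F=741, H=73): 1 row → E = F62 ✓
Two rows agree on {F, H} but differ on E, so {F, H} → E does not hold.

No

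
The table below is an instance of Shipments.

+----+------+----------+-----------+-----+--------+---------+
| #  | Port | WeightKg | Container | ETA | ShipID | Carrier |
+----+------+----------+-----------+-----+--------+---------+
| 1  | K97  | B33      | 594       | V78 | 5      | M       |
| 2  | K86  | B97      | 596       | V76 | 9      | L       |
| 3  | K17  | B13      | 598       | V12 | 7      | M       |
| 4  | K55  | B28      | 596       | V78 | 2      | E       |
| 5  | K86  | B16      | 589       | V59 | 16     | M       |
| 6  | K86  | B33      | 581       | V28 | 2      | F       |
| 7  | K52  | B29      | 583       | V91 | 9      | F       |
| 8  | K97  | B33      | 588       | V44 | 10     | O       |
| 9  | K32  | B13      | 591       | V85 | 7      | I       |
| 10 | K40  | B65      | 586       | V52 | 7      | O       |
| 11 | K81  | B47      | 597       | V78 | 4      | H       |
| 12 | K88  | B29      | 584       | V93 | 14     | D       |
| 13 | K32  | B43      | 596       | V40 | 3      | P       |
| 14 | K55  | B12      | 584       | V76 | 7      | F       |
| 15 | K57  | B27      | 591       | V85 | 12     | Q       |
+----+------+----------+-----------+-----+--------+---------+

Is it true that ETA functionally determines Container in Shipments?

No

ETA=V78: rows 1, 4, 11 → Container takes values {594, 596, 597} — violation
ETA=V76: rows 2, 14 → Container takes values {596, 584} — violation
ETA=V12: row 3 → Container = 598 ✓
ETA=V59: row 5 → Container = 589 ✓
ETA=V28: row 6 → Container = 581 ✓
ETA=V91: row 7 → Container = 583 ✓
ETA=V44: row 8 → Container = 588 ✓
ETA=V85: rows 9, 15 → Container = 591, 591 ✓
ETA=V52: row 10 → Container = 586 ✓
ETA=V93: row 12 → Container = 584 ✓
ETA=V40: row 13 → Container = 596 ✓
Two rows agree on ETA but differ on Container, so ETA -> Container does not hold.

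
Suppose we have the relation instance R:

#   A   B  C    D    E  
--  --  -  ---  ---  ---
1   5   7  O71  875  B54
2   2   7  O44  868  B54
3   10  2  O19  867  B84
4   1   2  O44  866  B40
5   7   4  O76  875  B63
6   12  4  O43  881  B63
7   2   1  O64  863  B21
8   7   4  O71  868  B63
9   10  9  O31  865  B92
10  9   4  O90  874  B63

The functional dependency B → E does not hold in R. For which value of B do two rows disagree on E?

B=7: rows 1, 2 → E = B54, B54 ✓
B=2: rows 3, 4 → E takes values {B84, B40} — violation
B=4: rows 5, 6, 8, 10 → E = B63, B63, B63, B63 ✓
B=1: row 7 → E = B21 ✓
B=9: row 9 → E = B92 ✓
The only B value with inconsistent E is B=2.

2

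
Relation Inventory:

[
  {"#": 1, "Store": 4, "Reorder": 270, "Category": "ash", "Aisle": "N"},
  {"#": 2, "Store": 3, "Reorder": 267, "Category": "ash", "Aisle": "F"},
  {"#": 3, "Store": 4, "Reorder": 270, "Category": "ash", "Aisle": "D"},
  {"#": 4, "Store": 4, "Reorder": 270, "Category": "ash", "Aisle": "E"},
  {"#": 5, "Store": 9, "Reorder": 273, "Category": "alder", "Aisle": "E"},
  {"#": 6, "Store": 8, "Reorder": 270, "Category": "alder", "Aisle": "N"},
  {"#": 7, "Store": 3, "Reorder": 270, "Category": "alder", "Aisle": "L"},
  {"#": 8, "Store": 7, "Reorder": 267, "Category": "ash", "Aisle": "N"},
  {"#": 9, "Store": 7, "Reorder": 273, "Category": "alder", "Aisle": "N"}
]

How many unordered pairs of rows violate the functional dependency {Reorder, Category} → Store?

3

(Reorder=270, Category=ash): all 3 rows agree on Store — 0 pairs.
(Reorder=267, Category=ash): violating pairs (2,8) — 1 pair.
(Reorder=273, Category=alder): violating pairs (5,9) — 1 pair.
(Reorder=270, Category=alder): violating pairs (6,7) — 1 pair.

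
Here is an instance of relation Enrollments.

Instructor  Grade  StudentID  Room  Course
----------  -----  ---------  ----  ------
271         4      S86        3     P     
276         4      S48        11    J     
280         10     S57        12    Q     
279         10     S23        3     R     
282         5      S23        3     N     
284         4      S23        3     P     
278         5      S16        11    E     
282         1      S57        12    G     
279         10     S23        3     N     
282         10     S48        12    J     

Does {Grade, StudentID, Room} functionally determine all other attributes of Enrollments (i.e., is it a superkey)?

No

Two distinct rows share (Grade=10, StudentID=S23, Room=3), so {Grade, StudentID, Room} does not determine every attribute — not a superkey.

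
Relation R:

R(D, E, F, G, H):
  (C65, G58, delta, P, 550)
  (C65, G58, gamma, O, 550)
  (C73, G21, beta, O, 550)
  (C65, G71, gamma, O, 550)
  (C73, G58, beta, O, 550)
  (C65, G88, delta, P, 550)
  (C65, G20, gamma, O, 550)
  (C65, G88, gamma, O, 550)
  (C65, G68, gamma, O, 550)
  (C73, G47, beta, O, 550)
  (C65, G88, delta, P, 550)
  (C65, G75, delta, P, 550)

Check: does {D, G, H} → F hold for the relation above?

(D=C65, G=P, H=550): 4 rows → F = delta, delta, delta, delta ✓
(D=C65, G=O, H=550): 5 rows → F = gamma, gamma, gamma, gamma, gamma ✓
(D=C73, G=O, H=550): 3 rows → F = beta, beta, beta ✓
Every {D, G, H} value is associated with a single F value, so {D, G, H} → F holds.

Yes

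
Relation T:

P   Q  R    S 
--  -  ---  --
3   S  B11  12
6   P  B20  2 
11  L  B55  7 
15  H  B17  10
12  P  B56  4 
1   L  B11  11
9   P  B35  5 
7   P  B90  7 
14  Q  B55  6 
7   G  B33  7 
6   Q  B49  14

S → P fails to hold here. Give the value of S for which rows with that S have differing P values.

S=12: 1 row → P = 3 ✓
S=2: 1 row → P = 6 ✓
S=7: 3 rows → P takes values {11, 7} — violation
S=10: 1 row → P = 15 ✓
S=4: 1 row → P = 12 ✓
S=11: 1 row → P = 1 ✓
S=5: 1 row → P = 9 ✓
S=6: 1 row → P = 14 ✓
S=14: 1 row → P = 6 ✓
The only S value with inconsistent P is S=7.

7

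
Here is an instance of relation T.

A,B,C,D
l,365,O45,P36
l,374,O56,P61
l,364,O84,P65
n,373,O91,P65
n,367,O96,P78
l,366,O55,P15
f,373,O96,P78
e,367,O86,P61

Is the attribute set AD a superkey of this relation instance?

All 8 rows have distinct AD values, so AD → (all attributes) holds and AD is a superkey.

Yes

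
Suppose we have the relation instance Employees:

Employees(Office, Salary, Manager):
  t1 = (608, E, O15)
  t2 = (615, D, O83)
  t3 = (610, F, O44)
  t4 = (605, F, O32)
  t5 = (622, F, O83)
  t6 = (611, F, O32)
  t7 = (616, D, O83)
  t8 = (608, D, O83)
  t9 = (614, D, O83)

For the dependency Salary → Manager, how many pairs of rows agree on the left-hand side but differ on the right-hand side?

Salary=D: all 4 rows agree on Manager — 0 pairs.
Salary=F: violating pairs (3,4), (3,5), (3,6), (4,5), (5,6) — 5 pairs.

5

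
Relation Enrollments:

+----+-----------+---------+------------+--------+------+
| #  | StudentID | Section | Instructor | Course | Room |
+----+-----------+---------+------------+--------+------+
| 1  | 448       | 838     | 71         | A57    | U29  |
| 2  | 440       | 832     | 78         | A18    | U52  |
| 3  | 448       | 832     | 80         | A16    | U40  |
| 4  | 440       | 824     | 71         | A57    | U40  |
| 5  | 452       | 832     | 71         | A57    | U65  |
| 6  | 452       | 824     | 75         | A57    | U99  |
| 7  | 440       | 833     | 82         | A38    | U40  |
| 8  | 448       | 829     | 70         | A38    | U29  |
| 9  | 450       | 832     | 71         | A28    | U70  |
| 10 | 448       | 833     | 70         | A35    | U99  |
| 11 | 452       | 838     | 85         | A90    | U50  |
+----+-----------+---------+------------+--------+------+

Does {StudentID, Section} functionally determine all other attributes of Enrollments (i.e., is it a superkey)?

Yes

All 11 rows have distinct {StudentID, Section} values, so {StudentID, Section} → (all attributes) holds and {StudentID, Section} is a superkey.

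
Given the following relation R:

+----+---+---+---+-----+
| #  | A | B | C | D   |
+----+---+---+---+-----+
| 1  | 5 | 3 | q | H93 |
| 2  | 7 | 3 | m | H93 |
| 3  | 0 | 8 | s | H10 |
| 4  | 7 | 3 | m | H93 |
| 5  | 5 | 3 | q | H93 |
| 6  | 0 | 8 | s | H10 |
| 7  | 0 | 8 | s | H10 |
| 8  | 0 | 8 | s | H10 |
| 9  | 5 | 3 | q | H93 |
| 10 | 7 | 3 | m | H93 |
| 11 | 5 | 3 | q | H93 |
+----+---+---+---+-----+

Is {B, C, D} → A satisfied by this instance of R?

(B=3, C=q, D=H93): rows 1, 5, 9, 11 → A = 5, 5, 5, 5 ✓
(B=3, C=m, D=H93): rows 2, 4, 10 → A = 7, 7, 7 ✓
(B=8, C=s, D=H10): rows 3, 6, 7, 8 → A = 0, 0, 0, 0 ✓
Every {B, C, D} value is associated with a single A value, so {B, C, D} → A holds.

Yes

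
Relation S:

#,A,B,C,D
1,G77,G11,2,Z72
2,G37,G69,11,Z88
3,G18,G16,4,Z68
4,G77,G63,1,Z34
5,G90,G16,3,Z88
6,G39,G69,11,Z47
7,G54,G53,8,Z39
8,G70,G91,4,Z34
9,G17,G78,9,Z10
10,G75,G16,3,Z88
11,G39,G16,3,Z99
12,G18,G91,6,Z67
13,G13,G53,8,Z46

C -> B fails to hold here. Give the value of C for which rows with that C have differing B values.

C=2: row 1 → B = G11 ✓
C=11: rows 2, 6 → B = G69, G69 ✓
C=4: rows 3, 8 → B takes values {G16, G91} — violation
C=1: row 4 → B = G63 ✓
C=3: rows 5, 10, 11 → B = G16, G16, G16 ✓
C=8: rows 7, 13 → B = G53, G53 ✓
C=9: row 9 → B = G78 ✓
C=6: row 12 → B = G91 ✓
The only C value with inconsistent B is C=4.

4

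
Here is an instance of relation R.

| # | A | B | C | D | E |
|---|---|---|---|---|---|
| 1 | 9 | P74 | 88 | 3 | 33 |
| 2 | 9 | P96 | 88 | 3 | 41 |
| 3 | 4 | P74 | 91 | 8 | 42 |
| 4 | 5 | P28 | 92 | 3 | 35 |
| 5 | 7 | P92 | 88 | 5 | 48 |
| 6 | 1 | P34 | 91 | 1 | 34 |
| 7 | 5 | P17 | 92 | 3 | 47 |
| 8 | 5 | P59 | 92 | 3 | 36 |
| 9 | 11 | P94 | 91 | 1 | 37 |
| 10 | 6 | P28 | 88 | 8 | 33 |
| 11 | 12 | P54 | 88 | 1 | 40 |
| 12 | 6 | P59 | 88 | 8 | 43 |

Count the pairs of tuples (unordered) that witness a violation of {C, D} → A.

1

(C=88, D=3): all 2 rows agree on A — 0 pairs.
(C=92, D=3): all 3 rows agree on A — 0 pairs.
(C=91, D=1): violating pairs (6,9) — 1 pair.
(C=88, D=8): all 2 rows agree on A — 0 pairs.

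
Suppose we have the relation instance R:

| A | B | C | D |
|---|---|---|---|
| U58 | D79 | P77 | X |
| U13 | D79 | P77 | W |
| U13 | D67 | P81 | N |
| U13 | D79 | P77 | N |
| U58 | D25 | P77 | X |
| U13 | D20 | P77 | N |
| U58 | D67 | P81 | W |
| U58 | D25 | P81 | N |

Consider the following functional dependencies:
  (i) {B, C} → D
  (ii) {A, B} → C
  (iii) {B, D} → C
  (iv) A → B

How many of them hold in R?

1

(i) {B, C} → D: (B=D79, C=P77): 3 rows → D takes values {X, W, N} — violation; (B=D67, C=P81): 2 rows → D takes values {N, W} — violation — fails.
(ii) {A, B} → C: (A=U58, B=D25): 2 rows → C takes values {P77, P81} — violation — fails.
(iii) {B, D} → C: every LHS value maps to a single RHS value — holds.
(iv) A → B: A=U58: 4 rows → B takes values {D79, D25, D67} — violation; A=U13: 4 rows → B takes values {D79, D67, D20} — violation — fails.
1 of the 4 dependencies holds.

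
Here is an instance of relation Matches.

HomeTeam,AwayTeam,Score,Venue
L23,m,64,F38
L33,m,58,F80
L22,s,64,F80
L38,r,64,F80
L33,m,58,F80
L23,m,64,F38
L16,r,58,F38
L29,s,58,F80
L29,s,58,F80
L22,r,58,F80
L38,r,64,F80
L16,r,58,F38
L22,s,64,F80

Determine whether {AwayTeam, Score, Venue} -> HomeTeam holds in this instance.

Yes

(AwayTeam=m, Score=64, Venue=F38): 2 rows → HomeTeam = L23, L23 ✓
(AwayTeam=m, Score=58, Venue=F80): 2 rows → HomeTeam = L33, L33 ✓
(AwayTeam=s, Score=64, Venue=F80): 2 rows → HomeTeam = L22, L22 ✓
(AwayTeam=r, Score=64, Venue=F80): 2 rows → HomeTeam = L38, L38 ✓
(AwayTeam=r, Score=58, Venue=F38): 2 rows → HomeTeam = L16, L16 ✓
(AwayTeam=s, Score=58, Venue=F80): 2 rows → HomeTeam = L29, L29 ✓
(AwayTeam=r, Score=58, Venue=F80): 1 row → HomeTeam = L22 ✓
Every {AwayTeam, Score, Venue} value is associated with a single HomeTeam value, so {AwayTeam, Score, Venue} -> HomeTeam holds.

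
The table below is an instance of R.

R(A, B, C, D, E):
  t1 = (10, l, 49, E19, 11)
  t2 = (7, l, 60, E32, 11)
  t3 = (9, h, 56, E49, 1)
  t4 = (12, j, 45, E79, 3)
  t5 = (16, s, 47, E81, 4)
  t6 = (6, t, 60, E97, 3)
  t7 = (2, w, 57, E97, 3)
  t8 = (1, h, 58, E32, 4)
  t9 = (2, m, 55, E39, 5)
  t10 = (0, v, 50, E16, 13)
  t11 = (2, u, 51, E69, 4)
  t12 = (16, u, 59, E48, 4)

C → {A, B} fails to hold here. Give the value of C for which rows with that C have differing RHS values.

60

C=49: row 1 → {A,B} = (10, l) ✓
C=60: rows 2, 6 → {A,B} takes values {(7, l), (6, t)} — violation
C=56: row 3 → {A,B} = (9, h) ✓
C=45: row 4 → {A,B} = (12, j) ✓
C=47: row 5 → {A,B} = (16, s) ✓
C=57: row 7 → {A,B} = (2, w) ✓
C=58: row 8 → {A,B} = (1, h) ✓
C=55: row 9 → {A,B} = (2, m) ✓
C=50: row 10 → {A,B} = (0, v) ✓
C=51: row 11 → {A,B} = (2, u) ✓
C=59: row 12 → {A,B} = (16, u) ✓
The only C value with inconsistent RHS is C=60.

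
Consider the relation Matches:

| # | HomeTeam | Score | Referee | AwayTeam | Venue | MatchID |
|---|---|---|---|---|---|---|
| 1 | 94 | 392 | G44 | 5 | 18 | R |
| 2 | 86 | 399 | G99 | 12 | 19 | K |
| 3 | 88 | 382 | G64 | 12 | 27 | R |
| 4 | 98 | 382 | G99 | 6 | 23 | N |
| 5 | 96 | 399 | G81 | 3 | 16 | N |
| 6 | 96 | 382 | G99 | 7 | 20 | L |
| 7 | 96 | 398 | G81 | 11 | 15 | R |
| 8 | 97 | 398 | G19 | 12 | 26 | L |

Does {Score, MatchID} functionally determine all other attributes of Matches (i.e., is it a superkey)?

Yes

All 8 rows have distinct {Score, MatchID} values, so {Score, MatchID} → (all attributes) holds and {Score, MatchID} is a superkey.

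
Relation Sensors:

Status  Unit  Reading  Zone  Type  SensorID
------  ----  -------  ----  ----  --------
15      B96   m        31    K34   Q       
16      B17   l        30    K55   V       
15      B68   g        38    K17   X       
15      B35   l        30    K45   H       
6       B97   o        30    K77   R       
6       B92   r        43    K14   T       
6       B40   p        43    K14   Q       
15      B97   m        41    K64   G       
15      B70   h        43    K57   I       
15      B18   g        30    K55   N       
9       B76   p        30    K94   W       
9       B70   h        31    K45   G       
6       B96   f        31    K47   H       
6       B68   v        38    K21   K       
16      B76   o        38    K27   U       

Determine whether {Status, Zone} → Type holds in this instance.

No

(Status=15, Zone=31): 1 row → Type = K34 ✓
(Status=16, Zone=30): 1 row → Type = K55 ✓
(Status=15, Zone=38): 1 row → Type = K17 ✓
(Status=15, Zone=30): 2 rows → Type takes values {K45, K55} — violation
(Status=6, Zone=30): 1 row → Type = K77 ✓
(Status=6, Zone=43): 2 rows → Type = K14, K14 ✓
(Status=15, Zone=41): 1 row → Type = K64 ✓
(Status=15, Zone=43): 1 row → Type = K57 ✓
(Status=9, Zone=30): 1 row → Type = K94 ✓
(Status=9, Zone=31): 1 row → Type = K45 ✓
(Status=6, Zone=31): 1 row → Type = K47 ✓
(Status=6, Zone=38): 1 row → Type = K21 ✓
(Status=16, Zone=38): 1 row → Type = K27 ✓
Two rows agree on {Status, Zone} but differ on Type, so {Status, Zone} → Type does not hold.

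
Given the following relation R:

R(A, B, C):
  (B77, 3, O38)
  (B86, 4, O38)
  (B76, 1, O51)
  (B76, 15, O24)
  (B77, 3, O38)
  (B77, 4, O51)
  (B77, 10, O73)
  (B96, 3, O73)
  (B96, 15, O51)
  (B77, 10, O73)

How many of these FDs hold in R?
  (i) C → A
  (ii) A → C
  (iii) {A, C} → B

(i) C → A: C=O38: 3 rows → A takes values {B77, B86} — violation; C=O51: 3 rows → A takes values {B76, B77, B96} — violation; C=O73: 3 rows → A takes values {B77, B96} — violation — fails.
(ii) A → C: A=B77: 5 rows → C takes values {O38, O51, O73} — violation; A=B76: 2 rows → C takes values {O51, O24} — violation; A=B96: 2 rows → C takes values {O73, O51} — violation — fails.
(iii) {A, C} → B: every LHS value maps to a single RHS value — holds.
1 of the 3 dependencies holds.

1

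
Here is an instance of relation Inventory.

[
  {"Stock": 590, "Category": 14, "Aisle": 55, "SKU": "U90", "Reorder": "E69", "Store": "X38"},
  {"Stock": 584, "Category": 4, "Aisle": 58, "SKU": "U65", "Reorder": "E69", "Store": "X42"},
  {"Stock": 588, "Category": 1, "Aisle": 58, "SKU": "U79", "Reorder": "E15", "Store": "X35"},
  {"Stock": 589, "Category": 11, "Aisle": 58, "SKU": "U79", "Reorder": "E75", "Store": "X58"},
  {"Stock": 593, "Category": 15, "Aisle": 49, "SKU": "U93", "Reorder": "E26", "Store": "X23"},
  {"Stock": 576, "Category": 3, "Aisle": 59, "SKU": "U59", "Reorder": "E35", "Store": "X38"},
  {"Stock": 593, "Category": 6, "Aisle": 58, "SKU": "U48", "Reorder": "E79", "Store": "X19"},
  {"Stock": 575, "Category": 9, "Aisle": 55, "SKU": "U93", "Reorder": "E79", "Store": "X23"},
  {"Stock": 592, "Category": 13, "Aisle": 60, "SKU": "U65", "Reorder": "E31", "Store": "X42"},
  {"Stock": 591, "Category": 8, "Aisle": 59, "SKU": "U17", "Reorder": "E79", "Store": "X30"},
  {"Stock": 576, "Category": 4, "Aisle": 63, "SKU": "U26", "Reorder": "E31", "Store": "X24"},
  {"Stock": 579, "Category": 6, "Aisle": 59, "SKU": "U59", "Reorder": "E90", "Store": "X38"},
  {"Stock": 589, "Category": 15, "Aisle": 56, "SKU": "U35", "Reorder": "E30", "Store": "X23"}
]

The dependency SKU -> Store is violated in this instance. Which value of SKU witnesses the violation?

U79

SKU=U90: 1 row → Store = X38 ✓
SKU=U65: 2 rows → Store = X42, X42 ✓
SKU=U79: 2 rows → Store takes values {X35, X58} — violation
SKU=U93: 2 rows → Store = X23, X23 ✓
SKU=U59: 2 rows → Store = X38, X38 ✓
SKU=U48: 1 row → Store = X19 ✓
SKU=U17: 1 row → Store = X30 ✓
SKU=U26: 1 row → Store = X24 ✓
SKU=U35: 1 row → Store = X23 ✓
The only SKU value with inconsistent Store is SKU=U79.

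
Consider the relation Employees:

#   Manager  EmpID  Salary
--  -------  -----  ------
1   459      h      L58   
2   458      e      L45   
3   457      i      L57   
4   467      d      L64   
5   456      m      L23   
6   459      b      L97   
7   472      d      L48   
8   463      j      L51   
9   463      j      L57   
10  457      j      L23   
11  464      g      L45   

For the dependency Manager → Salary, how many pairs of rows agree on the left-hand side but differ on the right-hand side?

3

Manager=459: violating pairs (1,6) — 1 pair.
Manager=457: violating pairs (3,10) — 1 pair.
Manager=463: violating pairs (8,9) — 1 pair.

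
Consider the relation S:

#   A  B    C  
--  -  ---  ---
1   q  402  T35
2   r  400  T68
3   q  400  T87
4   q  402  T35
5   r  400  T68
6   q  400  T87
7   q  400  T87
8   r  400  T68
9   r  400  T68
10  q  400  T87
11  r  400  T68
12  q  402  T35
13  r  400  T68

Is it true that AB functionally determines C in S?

Yes

(A=q, B=402): rows 1, 4, 12 → C = T35, T35, T35 ✓
(A=r, B=400): rows 2, 5, 8, 9, 11, 13 → C = T68, T68, T68, T68, T68, T68 ✓
(A=q, B=400): rows 3, 6, 7, 10 → C = T87, T87, T87, T87 ✓
Every AB value is associated with a single C value, so AB -> C holds.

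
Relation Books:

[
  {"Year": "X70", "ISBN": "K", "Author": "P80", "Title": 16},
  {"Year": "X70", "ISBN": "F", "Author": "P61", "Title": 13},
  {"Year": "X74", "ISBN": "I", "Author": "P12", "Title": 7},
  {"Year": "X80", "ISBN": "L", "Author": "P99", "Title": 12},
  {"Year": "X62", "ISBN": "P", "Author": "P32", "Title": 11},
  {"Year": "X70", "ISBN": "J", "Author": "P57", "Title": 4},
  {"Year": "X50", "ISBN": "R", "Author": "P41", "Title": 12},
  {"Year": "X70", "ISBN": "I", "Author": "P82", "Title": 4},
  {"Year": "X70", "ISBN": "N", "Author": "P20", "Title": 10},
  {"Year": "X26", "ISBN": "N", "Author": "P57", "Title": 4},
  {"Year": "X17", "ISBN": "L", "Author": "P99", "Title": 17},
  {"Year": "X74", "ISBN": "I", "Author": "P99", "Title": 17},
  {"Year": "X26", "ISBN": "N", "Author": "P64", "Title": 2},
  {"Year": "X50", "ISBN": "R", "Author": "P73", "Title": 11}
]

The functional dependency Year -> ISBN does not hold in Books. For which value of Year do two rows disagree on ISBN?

Year=X70: 5 rows → ISBN takes values {K, F, J, I, N} — violation
Year=X74: 2 rows → ISBN = I, I ✓
Year=X80: 1 row → ISBN = L ✓
Year=X62: 1 row → ISBN = P ✓
Year=X50: 2 rows → ISBN = R, R ✓
Year=X26: 2 rows → ISBN = N, N ✓
Year=X17: 1 row → ISBN = L ✓
The only Year value with inconsistent ISBN is Year=X70.

X70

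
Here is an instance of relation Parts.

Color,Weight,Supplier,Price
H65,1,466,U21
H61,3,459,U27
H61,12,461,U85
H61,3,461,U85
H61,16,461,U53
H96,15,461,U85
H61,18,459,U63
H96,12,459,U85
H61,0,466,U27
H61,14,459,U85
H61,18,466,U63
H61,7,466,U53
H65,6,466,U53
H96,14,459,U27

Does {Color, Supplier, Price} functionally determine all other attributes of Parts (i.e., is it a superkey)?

Two distinct rows share (Color=H61, Supplier=461, Price=U85), so {Color, Supplier, Price} does not determine every attribute — not a superkey.

No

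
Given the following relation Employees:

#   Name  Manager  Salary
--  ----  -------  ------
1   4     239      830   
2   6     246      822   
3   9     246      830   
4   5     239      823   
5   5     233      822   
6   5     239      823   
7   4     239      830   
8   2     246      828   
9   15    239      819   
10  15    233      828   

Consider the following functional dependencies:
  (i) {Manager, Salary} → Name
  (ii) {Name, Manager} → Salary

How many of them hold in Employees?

(i) {Manager, Salary} → Name: every LHS value maps to a single RHS value — holds.
(ii) {Name, Manager} → Salary: every LHS value maps to a single RHS value — holds.
2 of the 2 dependencies hold.

2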